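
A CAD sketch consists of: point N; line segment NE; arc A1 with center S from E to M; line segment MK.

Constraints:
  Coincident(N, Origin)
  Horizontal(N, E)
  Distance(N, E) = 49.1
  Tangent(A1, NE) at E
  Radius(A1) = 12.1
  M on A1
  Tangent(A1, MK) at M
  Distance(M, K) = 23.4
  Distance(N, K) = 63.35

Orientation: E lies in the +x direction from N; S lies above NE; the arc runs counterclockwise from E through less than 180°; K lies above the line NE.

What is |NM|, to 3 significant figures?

62.5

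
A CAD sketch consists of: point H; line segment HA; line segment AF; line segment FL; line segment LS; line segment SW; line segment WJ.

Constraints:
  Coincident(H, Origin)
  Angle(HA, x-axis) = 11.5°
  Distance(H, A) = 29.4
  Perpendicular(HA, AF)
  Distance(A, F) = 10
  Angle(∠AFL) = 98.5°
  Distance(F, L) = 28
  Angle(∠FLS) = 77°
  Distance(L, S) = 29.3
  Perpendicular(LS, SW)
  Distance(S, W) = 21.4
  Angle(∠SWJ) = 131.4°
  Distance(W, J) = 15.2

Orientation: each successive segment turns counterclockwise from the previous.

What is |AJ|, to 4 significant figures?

5.216

LS ⟂ SW, so SW runs at 16.00°; with |SW| = 21.4, W = (27.50, -8.071). ∠SWJ = 131.4° gives WJ at 64.60° from the x-axis; with |WJ| = 15.2, J = (34.02, 5.660). Then |AJ| = |J − A| = 5.216.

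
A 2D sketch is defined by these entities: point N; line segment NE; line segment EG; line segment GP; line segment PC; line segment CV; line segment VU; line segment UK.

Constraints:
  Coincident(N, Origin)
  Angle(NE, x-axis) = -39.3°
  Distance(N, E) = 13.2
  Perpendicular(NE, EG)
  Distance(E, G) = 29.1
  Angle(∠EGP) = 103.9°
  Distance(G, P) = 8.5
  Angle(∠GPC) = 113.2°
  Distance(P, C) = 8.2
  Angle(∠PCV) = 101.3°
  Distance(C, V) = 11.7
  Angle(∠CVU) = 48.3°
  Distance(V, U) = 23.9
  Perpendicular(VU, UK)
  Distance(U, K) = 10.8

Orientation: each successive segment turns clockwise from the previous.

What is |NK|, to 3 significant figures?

40.8

∠CVU = 48.3° gives VU at -123° from the x-axis; with |VU| = 23.9, U = (-16.9, -37.3). VU is perpendicular to UK, so UK runs at 147°; with |UK| = 10.8, K = (-26.0, -31.5). Then |NK| = |K − N| = 40.8.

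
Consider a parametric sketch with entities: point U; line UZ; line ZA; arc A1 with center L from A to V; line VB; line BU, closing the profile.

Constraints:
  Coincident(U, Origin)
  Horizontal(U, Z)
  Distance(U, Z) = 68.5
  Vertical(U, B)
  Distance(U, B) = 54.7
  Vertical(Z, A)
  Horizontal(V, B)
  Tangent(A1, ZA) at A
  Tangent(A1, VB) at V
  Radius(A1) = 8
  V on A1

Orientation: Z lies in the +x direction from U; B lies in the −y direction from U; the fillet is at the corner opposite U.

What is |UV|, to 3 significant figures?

81.6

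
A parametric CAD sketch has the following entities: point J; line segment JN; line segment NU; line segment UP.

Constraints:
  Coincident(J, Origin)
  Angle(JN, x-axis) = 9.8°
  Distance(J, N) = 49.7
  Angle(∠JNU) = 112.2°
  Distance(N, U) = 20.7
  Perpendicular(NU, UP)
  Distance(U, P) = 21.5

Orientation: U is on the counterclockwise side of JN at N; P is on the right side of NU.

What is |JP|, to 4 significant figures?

78.21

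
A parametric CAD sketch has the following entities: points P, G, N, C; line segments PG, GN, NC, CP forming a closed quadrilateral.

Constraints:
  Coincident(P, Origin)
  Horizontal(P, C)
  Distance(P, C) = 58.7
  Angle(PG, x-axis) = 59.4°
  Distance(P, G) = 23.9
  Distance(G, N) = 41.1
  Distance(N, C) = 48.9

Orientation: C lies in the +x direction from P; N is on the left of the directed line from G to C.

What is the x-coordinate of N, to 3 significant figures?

44.0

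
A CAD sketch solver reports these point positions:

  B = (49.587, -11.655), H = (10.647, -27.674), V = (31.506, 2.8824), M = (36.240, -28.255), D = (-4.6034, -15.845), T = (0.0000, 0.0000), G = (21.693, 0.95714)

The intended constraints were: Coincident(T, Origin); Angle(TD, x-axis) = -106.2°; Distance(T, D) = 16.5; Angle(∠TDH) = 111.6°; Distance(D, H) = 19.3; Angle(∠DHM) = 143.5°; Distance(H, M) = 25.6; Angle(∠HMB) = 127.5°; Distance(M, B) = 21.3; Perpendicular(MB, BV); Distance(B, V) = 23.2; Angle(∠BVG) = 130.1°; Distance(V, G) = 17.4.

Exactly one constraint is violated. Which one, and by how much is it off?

Distance(V, G) = 17.4 — off by 7.40.

T = (0.00, 0.00) ✓; TD at -106.2° ✓; |TD| = 16.50 ✓; ∠TDH = 111.6° ✓; |DH| = 19.30 ✓; ∠DHM = 143.5° ✓; |HM| = 25.60 ✓; ∠HMB = 127.5° ✓; |MB| = 21.30 ✓; ∠(MB, BV) = 90.00° ✓; |BV| = 23.20 ✓; ∠BVG = 130.1° ✓; |VG| = 10.00 ✗.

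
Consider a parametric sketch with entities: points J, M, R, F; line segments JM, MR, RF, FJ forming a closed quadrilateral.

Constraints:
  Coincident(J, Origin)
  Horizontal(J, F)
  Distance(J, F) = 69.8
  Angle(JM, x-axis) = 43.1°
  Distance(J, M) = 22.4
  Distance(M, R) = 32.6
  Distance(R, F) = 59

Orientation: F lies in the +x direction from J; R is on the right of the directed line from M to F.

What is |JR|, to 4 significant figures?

21.74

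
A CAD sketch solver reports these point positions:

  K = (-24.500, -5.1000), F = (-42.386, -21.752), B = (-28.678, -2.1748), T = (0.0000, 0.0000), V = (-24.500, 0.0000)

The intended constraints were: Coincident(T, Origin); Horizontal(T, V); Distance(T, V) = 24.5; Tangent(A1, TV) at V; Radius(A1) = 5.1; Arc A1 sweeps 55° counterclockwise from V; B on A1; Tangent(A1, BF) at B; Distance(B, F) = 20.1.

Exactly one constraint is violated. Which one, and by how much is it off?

Distance(B, F) = 20.1 — off by 3.80.

T = (0.00, 0.00) ✓; T.y = 0.00, V.y = 0.00 ✓; |TV| = 24.50 ✓; ∠(KV, VT) = 90.00° ✓; |KV| = 5.100 ✓; bearing(K→B) − bearing(K→V) = 55.00° ✓; |KB| = 5.100 ✓; ∠(KB, BF) = 90.00° ✓; |BF| = 23.90 ✗.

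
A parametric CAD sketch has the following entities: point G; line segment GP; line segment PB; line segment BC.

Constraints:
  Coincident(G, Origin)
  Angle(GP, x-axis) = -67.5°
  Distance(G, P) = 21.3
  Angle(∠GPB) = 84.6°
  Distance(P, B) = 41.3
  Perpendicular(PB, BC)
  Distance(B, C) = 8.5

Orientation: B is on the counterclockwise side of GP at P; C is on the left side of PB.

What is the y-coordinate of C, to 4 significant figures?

7.159

G is at the origin; GP runs at -67.5° with length 21.3, so P = 21.3·(cos -67.5°, sin -67.5°) = (8.151, -19.68). ∠GPB = 84.6°, so PB runs at -67.5° + (180° − 84.6°) = 27.90° from the x-axis; with |PB| = 41.3, B = P + 41.3·(cos 27.90°, sin 27.90°) = (44.65, -0.3531). PB is perpendicular to BC; with |BC| = 8.5 on the left of PB, C = B + 8.5·(-0.4679, 0.8838) = (40.67, 7.159). So C.y = 7.159.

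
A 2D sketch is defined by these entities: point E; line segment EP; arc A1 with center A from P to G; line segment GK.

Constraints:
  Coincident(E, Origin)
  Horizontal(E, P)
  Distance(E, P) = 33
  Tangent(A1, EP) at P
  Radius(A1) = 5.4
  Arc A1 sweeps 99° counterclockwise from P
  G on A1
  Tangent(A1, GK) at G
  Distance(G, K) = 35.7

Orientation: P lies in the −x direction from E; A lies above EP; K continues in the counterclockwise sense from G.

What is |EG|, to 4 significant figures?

28.36

Since A1 is tangent to EP there, AP ⟂ EP, so A = P + (0, 5.4) = (-33.00, 5.400). On A1, P sits at bearing -90° from A; a 99° counterclockwise sweep puts G at bearing 9°, so G = A + 5.4·(cos 9°, sin 9°) = (-27.67, 6.245). Then |EG| = |G − E| = 28.36.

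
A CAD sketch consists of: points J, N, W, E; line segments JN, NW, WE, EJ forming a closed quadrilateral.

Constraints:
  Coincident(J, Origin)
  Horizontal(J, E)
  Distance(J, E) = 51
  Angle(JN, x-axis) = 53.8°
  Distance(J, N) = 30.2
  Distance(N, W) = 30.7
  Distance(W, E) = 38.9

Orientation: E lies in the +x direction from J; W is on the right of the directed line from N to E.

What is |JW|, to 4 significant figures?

13.85

Checks: |NW| = 30.70 ✓; |WE| = 38.90 ✓.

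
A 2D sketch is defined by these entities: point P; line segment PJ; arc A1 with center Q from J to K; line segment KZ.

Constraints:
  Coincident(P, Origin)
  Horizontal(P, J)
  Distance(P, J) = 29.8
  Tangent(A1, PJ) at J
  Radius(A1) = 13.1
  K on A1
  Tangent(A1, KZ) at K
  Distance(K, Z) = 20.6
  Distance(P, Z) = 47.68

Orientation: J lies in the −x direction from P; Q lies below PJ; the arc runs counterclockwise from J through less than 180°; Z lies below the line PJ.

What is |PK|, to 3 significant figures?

45.5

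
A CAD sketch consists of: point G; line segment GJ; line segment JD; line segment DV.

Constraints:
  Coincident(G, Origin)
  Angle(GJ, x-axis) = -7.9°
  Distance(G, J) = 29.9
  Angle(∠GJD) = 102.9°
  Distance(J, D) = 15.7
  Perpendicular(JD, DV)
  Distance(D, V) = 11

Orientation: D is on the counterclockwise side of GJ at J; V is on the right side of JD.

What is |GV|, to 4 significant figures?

45.96

G is at the origin; GJ runs at -7.9° with length 29.9, so J = 29.9·(cos -7.9°, sin -7.9°) = (29.62, -4.110). ∠GJD = 102.9°, so JD runs at -7.9° + (180° − 102.9°) = 69.20° from the x-axis; with |JD| = 15.7, D = J + 15.7·(cos 69.20°, sin 69.20°) = (35.19, 10.57). JD ⟂ DV; with |DV| = 11.0 on the right of JD, V = D + 11.0·(0.9348, -0.3551) = (45.47, 6.661). Then |GV| = |V − G| = 45.96.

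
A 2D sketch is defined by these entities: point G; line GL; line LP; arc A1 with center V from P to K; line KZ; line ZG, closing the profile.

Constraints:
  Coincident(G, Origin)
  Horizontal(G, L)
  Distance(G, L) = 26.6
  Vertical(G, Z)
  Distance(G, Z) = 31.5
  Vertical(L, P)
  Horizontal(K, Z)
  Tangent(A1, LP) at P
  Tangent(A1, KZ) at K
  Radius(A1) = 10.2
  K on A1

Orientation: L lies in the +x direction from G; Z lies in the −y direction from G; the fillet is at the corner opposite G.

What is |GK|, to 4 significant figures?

35.51

G is at the origin; GL is horizontal with |GL| = 26.6 and L on the +x side, so L = (26.60, 0.000). G and Z share the same x with |GZ| = 31.5 and Z on the −y side, so Z = (0.000, -31.50). The virtual corner opposite G is at (26.60, -31.50). A1 meets LP tangentially, so VP is at right angles to LP and tangency of A1 to KZ means the radius VK is perpendicular to KZ, with radius 10.2, so the center V sits 10.2 in from both sides at V = (16.40, -21.30). That places the tangent points at P = (26.60, -21.30) on LP and K = (16.40, -31.50) on KZ. Then |GK| = |K − G| = 35.51.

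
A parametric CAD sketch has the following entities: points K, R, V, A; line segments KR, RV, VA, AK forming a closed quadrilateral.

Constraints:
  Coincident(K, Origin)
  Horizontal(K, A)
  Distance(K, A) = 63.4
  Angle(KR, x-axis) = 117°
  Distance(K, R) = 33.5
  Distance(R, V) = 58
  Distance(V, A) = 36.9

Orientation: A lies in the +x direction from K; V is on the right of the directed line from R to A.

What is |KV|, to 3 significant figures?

29.2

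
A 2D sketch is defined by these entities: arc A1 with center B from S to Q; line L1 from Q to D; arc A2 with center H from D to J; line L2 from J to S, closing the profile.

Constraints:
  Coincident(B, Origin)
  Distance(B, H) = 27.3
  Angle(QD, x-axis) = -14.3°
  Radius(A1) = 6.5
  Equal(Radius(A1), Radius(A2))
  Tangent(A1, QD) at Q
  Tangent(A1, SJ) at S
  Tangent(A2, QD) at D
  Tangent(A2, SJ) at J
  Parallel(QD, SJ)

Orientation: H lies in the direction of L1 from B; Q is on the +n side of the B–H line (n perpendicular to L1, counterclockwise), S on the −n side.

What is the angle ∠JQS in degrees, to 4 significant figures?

64.54°

Tangency of A1 to both parallel lines with radius 6.5 puts Q and S at B ± 6.5·n: Q = (1.605, 6.299), S = (-1.605, -6.299). Equal radii place D and J the same way about H: D = H + 6.5·n = (28.06, -0.4445), J = H − 6.5·n = (24.85, -13.04). Then cos ∠JQS = QJ·QS / (|QJ||QS|), giving 64.54°.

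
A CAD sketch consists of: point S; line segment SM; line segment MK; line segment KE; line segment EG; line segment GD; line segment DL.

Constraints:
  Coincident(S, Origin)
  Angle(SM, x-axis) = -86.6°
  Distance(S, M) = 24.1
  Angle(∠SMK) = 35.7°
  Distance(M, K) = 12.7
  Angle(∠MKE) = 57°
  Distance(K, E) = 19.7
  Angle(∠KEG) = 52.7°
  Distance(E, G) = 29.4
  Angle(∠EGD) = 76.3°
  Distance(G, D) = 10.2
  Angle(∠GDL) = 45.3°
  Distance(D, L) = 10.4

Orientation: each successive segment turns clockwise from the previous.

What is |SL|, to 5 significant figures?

29.999

∠EGD = 76.3° gives GD at 135.10° from the x-axis; with |GD| = 10.2, D = (-9.4469, -30.056). ∠GDL = 45.3° gives DL at 0.40000° from the x-axis; with |DL| = 10.4, L = (0.95284, -29.984). Then |SL| = |L − S| = 29.999.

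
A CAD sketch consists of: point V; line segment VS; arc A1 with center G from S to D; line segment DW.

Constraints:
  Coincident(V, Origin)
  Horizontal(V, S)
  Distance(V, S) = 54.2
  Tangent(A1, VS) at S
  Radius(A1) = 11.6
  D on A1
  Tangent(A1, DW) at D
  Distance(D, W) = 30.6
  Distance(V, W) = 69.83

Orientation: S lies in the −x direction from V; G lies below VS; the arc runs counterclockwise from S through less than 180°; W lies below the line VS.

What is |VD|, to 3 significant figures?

66.9

Checks: |VS| = 54.20 ✓; |GD| = 11.60 ✓; ∠(GD, DW) = 90.00° ✓; |DW| = 30.60 ✓; |VW| = 69.83 ✓.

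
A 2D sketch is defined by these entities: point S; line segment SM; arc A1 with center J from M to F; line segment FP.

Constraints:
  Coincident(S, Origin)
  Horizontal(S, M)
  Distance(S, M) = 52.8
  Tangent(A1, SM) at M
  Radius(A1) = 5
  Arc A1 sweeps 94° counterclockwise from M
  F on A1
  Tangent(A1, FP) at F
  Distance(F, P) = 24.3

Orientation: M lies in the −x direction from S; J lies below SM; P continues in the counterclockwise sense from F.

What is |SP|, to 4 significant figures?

63.42

On A1, M sits at bearing 90° from J; a 94° counterclockwise sweep puts F at bearing 184°, so F = J + 5.0·(cos 184°, sin 184°) = (-57.79, -5.349). A1 meets FP tangentially, so JF is at right angles to FP, so FP runs along (−sin 184°, cos 184°); with |FP| = 24.3, P = (-56.09, -29.59). Then |SP| = |P − S| = 63.42.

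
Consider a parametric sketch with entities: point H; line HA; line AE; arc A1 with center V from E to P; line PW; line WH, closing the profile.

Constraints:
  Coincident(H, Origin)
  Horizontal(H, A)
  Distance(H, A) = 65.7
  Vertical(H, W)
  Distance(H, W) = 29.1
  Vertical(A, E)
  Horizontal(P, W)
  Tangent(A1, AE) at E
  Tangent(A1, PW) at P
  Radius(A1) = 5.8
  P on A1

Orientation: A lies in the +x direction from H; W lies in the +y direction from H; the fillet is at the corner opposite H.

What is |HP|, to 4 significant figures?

66.59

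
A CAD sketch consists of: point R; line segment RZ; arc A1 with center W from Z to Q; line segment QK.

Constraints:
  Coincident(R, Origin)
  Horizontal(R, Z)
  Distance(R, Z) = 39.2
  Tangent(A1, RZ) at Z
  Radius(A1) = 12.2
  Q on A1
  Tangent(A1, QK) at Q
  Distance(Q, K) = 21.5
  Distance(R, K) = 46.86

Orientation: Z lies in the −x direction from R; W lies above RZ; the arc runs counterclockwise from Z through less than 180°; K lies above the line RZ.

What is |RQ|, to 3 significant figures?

30.7

Checks: |WQ| = 12.20 ✓; ∠(WQ, QK) = 90.00° ✓; |QK| = 21.50 ✓; |RK| = 46.86 ✓.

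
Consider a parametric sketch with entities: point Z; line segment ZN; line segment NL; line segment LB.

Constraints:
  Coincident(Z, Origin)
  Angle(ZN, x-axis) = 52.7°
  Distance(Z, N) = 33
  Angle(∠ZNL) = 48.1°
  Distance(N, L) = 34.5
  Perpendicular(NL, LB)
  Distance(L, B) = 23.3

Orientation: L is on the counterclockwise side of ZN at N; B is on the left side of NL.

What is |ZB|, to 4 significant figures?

12.53

Z is at the origin; ZN runs at 52.7° with length 33.0, so N = 33.0·(cos 52.7°, sin 52.7°) = (20.00, 26.25). ∠ZNL = 48.1°, so NL runs at 52.7° + (180° − 48.1°) = 184.6° from the x-axis; with |NL| = 34.5, L = N + 34.5·(cos 184.6°, sin 184.6°) = (-14.39, 23.48). NL ⟂ LB; with |LB| = 23.3 on the left of NL, B = L + 23.3·(0.08020, -0.9968) = (-12.52, 0.2588). Then |ZB| = |B − Z| = 12.53.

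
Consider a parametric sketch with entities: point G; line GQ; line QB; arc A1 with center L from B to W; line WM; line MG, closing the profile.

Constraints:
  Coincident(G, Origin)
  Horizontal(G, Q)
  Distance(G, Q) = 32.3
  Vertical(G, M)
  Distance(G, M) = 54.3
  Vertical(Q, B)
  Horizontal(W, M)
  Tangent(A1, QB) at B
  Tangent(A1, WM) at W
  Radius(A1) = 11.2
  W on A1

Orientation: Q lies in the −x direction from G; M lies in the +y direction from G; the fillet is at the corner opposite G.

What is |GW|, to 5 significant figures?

58.255

G is at the origin; GQ is horizontal with |GQ| = 32.3 and Q on the −x side, so Q = (-32.300, 0.0000). GM is vertical with |GM| = 54.3 and M on the +y side, so M = (0.0000, 54.300). The virtual corner opposite G is at (-32.300, 54.300). The tangent condition forces LB to be normal to QB and A1 meets WM tangentially, so LW is at right angles to WM, with radius 11.2, so the center L sits 11.2 in from both sides at L = (-21.100, 43.100). That places the tangent points at B = (-32.300, 43.100) on QB and W = (-21.100, 54.300) on WM. Then |GW| = |W − G| = 58.255.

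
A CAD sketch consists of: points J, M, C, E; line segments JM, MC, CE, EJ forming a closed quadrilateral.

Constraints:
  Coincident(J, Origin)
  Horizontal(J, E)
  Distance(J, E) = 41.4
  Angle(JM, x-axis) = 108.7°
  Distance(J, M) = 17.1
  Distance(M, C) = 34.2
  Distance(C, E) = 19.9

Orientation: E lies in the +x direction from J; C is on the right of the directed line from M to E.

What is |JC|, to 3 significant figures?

22.4

J is at the origin; JE is horizontal with |JE| = 41.4 and E in +x, so E = (41.4, 0). JM runs at 108.7° with |JM| = 17.1, so M = (-5.48, 16.2). C is determined by |MC| = 34.2 and |CE| = 19.9 together: it lies at the intersection of circle(M, 34.2) and circle(E, 19.9). With |ME| = 49.6, the foot of the radical line on ME is 32.6 from M and the perpendicular offset is √(34.2² − 32.6²) = 10.3. Taking the right-of-ME solution: C = (22.0, -4.22).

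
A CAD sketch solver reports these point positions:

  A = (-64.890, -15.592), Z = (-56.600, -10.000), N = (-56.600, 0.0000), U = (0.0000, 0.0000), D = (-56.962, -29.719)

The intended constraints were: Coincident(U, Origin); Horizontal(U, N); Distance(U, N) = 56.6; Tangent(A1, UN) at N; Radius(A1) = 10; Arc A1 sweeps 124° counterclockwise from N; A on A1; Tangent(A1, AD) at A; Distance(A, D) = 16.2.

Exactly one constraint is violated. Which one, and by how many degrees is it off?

Tangent(A1, AD) at A — off by 4.70°.

U = (0.00, 0.00) ✓; U.y = 0.00, N.y = 0.00 ✓; |UN| = 56.60 ✓; ∠(ZN, NU) = 90.00° ✓; |ZN| = 10.00 ✓; bearing(Z→A) − bearing(Z→N) = 124.0° ✓; |ZA| = 10.00 ✓; ∠(ZA, AD) = 94.70° ✗; |AD| = 16.20 ✓.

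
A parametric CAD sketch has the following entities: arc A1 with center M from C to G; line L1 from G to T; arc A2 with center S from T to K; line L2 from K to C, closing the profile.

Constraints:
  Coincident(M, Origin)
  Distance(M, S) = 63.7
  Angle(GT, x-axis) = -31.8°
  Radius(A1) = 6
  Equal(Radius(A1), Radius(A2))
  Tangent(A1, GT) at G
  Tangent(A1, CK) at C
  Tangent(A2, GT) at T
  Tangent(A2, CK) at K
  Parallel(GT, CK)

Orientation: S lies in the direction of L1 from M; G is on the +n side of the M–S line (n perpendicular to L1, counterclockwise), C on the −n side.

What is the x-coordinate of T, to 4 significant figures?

57.30

Tangency of A1 to both parallel lines with radius 6.0 puts G and C at M ± 6.0·n: G = (3.162, 5.099), C = (-3.162, -5.099). Equal radii place T and K the same way about S: T = S + 6.0·n = (57.30, -28.47), K = S − 6.0·n = (50.98, -38.67). So T.x = 57.30.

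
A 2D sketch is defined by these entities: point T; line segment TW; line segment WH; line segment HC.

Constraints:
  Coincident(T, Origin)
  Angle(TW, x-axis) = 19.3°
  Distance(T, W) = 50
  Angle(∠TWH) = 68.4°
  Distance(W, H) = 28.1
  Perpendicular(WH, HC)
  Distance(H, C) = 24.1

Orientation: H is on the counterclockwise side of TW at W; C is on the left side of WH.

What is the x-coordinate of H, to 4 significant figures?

28.79

T is at the origin; TW runs at 19.3° with length 50.0, so W = 50.0·(cos 19.3°, sin 19.3°) = (47.19, 16.53). ∠TWH = 68.4°, so WH runs at 19.3° + (180° − 68.4°) = 130.9° from the x-axis; with |WH| = 28.1, H = W + 28.1·(cos 130.9°, sin 130.9°) = (28.79, 37.77). So H.x = 28.79.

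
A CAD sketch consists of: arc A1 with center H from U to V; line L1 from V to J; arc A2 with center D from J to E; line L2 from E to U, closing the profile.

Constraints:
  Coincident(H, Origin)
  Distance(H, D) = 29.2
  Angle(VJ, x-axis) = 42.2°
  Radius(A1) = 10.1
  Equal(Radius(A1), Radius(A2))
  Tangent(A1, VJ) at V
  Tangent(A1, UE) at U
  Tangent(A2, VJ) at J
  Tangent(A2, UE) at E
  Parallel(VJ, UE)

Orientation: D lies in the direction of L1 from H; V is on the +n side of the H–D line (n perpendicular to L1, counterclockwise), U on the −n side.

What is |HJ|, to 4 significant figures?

30.90

The slot axis is L1's direction at 42.2°, so u = (cos 42.2°, sin 42.2°) = (0.7408, 0.6717) and n = (−sin 42.2°, cos 42.2°) = (-0.6717, 0.7408). H is at the origin and D lies 29.2 along u from H, so D = 29.2·u = (21.63, 19.61). Tangency of A1 to both parallel lines with radius 10.1 puts V and U at H ± 10.1·n: V = (-6.784, 7.482), U = (6.784, -7.482). Equal radii place J and E the same way about D: J = D + 10.1·n = (14.85, 27.10), E = D − 10.1·n = (28.42, 12.13). Then |HJ| = |J − H| = 30.90.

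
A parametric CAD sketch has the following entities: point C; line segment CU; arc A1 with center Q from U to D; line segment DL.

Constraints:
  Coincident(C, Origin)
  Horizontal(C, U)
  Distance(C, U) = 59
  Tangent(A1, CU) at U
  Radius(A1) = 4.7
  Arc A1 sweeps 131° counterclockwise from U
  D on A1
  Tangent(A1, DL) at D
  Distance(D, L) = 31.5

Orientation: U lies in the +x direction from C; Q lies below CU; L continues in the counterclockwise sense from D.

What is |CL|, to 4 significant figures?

82.40

On A1, U sits at bearing 90° from Q; a 131° counterclockwise sweep puts D at bearing 221°, so D = Q + 4.7·(cos 221°, sin 221°) = (55.45, -7.783). A1 meets DL tangentially, so QD is at right angles to DL, so DL runs along (−sin 221°, cos 221°); with |DL| = 31.5, L = (76.12, -31.56). Then |CL| = |L − C| = 82.40.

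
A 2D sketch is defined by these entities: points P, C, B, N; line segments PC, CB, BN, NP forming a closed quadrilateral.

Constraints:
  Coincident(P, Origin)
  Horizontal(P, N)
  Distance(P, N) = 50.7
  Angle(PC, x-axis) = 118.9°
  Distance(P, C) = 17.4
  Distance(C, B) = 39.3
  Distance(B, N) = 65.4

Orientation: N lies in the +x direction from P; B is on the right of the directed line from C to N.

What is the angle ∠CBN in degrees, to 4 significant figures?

65.94°

Checks: |CB| = 39.30 ✓; |BN| = 65.40 ✓.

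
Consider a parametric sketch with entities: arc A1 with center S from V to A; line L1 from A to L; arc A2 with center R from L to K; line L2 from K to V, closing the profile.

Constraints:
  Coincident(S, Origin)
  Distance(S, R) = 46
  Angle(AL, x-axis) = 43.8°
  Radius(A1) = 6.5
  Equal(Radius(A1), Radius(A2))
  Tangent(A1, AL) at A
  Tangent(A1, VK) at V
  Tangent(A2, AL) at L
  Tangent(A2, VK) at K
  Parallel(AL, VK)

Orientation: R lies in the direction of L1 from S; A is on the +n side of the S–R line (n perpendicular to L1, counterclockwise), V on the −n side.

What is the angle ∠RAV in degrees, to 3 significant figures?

82.0°

The slot axis is L1's direction at 43.8°, so u = (cos 43.8°, sin 43.8°) = (0.722, 0.692) and n = (−sin 43.8°, cos 43.8°) = (-0.692, 0.722). S is at the origin and R lies 46.0 along u from S, so R = 46.0·u = (33.2, 31.8). Tangency of A1 to both parallel lines with radius 6.5 puts A and V at S ± 6.5·n: A = (-4.50, 4.69), V = (4.50, -4.69). Then cos ∠RAV = AR·AV / (|AR||AV|), giving 82.0°.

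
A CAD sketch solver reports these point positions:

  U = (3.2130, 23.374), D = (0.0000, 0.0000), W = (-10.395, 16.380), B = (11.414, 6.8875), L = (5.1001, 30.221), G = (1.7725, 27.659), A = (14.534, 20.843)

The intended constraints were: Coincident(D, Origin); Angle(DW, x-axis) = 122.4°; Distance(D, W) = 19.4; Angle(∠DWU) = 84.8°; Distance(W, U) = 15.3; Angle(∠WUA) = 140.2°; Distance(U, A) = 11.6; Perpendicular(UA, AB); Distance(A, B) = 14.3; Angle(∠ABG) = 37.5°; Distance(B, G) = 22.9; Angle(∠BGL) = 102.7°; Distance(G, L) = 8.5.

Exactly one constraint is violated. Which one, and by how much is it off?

Distance(G, L) = 8.5 — off by 4.30.

D = (0.00, 0.00) ✓; DW at 122.4° ✓; |DW| = 19.40 ✓; ∠DWU = 84.80° ✓; |WU| = 15.30 ✓; ∠WUA = 140.2° ✓; |UA| = 11.60 ✓; ∠(UA, AB) = 90.00° ✓; |AB| = 14.30 ✓; ∠ABG = 37.50° ✓; |BG| = 22.90 ✓; ∠BGL = 102.7° ✓; |GL| = 4.200 ✗.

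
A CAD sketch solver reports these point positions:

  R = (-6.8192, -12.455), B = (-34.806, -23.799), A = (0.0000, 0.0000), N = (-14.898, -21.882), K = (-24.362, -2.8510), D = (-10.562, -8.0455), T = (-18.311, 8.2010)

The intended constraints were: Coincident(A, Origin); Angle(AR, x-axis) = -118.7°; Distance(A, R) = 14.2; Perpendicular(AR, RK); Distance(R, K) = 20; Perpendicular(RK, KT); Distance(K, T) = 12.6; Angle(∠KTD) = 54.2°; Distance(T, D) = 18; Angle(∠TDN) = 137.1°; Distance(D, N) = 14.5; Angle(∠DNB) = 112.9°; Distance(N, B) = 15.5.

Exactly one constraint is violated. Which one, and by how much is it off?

Distance(N, B) = 15.5 — off by 4.50.

A = (0.00, 0.00) ✓; AR at -118.7° ✓; |AR| = 14.20 ✓; ∠(AR, RK) = 90.00° ✓; |RK| = 20.00 ✓; ∠(RK, KT) = 90.00° ✓; |KT| = 12.60 ✓; ∠KTD = 54.20° ✓; |TD| = 18.00 ✓; ∠TDN = 137.1° ✓; |DN| = 14.50 ✓; ∠DNB = 112.9° ✓; |NB| = 20.00 ✗.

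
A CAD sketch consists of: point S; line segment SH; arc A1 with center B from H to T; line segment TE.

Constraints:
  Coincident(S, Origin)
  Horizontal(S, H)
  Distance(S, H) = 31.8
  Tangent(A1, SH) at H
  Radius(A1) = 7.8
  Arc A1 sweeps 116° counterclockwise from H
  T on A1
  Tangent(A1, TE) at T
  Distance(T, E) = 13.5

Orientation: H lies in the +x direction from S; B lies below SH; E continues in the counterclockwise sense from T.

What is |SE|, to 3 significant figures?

38.6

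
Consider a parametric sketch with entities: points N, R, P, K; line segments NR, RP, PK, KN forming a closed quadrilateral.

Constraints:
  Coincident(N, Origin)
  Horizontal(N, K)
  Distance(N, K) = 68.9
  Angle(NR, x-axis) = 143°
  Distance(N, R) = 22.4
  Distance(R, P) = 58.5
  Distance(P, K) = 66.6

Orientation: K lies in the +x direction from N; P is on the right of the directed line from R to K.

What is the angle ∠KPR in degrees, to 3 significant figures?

88.9°

Checks: |RP| = 58.50 ✓; |PK| = 66.60 ✓.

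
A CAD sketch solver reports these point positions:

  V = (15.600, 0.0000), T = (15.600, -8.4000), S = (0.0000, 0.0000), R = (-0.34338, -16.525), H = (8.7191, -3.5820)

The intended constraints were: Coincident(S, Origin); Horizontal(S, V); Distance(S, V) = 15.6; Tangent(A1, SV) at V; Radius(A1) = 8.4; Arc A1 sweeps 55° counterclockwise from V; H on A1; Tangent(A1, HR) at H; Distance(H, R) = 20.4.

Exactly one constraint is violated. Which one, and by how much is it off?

Distance(H, R) = 20.4 — off by 4.60.

S = (0.00, 0.00) ✓; S.y = 0.00, V.y = 0.00 ✓; |SV| = 15.60 ✓; ∠(TV, VS) = 90.00° ✓; |TV| = 8.400 ✓; bearing(T→H) − bearing(T→V) = 55.00° ✓; |TH| = 8.400 ✓; ∠(TH, HR) = 90.00° ✓; |HR| = 15.80 ✗.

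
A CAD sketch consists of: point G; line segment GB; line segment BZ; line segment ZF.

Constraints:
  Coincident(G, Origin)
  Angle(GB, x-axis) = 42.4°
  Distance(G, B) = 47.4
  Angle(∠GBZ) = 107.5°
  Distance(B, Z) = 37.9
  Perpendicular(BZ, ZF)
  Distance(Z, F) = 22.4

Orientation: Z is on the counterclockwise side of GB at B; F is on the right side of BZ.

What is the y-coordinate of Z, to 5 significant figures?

66.339

G is at the origin; GB runs at 42.4° with length 47.4, so B = 47.4·(cos 42.4°, sin 42.4°) = (35.003, 31.962). ∠GBZ = 107.5°, so BZ runs at 42.4° + (180° − 107.5°) = 114.90° from the x-axis; with |BZ| = 37.9, Z = B + 37.9·(cos 114.90°, sin 114.90°) = (19.046, 66.339). So Z.y = 66.339.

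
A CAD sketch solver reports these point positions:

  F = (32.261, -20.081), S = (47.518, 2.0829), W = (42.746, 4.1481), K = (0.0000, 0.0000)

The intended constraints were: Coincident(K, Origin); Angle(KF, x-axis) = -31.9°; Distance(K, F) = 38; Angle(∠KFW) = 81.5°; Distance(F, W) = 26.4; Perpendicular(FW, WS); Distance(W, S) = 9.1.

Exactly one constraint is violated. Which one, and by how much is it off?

Distance(W, S) = 9.1 — off by 3.90.

K = (0.00, 0.00) ✓; KF at -31.90° ✓; |KF| = 38.00 ✓; ∠KFW = 81.50° ✓; |FW| = 26.40 ✓; ∠(FW, WS) = 90.00° ✓; |WS| = 5.200 ✗.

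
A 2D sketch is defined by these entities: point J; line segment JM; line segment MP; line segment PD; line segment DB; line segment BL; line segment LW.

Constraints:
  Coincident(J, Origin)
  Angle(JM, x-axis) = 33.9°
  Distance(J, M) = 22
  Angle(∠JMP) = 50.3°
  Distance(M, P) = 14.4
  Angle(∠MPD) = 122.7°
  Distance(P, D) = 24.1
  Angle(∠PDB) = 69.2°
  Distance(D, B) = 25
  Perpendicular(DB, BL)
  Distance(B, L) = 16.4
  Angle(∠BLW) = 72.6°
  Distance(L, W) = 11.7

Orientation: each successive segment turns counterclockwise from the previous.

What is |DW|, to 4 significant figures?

18.92

J is at the origin; JM runs at 33.9° with length 22.0, so M = (18.26, 12.27). ∠JMP = 50.3° gives MP at 163.6° from the x-axis; with |MP| = 14.4, P = (4.446, 16.34). ∠MPD = 122.7° gives PD at -139.1° from the x-axis; with |PD| = 24.1, D = (-13.77, 0.5569). ∠PDB = 69.2° gives DB at -28.30° from the x-axis; with |DB| = 25.0, B = (8.242, -11.30). The perpendicularity gives BL at right angles to DB, so BL runs at 61.70°; with |BL| = 16.4, L = (16.02, 3.144). ∠BLW = 72.6° gives LW at 169.1° from the x-axis; with |LW| = 11.7, W = (4.528, 5.357). Then |DW| = |W − D| = 18.92.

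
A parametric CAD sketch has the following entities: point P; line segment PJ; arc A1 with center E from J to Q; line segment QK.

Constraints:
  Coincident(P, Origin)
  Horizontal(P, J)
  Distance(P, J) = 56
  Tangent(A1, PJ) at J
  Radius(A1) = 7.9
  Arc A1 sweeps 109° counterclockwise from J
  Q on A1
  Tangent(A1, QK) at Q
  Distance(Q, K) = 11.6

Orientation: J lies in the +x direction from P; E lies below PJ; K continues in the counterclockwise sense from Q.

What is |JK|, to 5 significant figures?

21.756

P is at the origin; PJ is horizontal with |PJ| = 56.0 and J on the +x side, so J = (56.000, 0.0000). A1 meets PJ tangentially, so EJ is at right angles to PJ, so E = J + (0, -7.9) = (56.000, -7.9000). On A1, J sits at bearing 90° from E; a 109° counterclockwise sweep puts Q at bearing 199°, so Q = E + 7.9·(cos 199°, sin 199°) = (48.530, -10.472). Tangency of A1 to QK means the radius EQ is perpendicular to QK, so QK runs along (−sin 199°, cos 199°); with |QK| = 11.6, K = (52.307, -21.440). Then |JK| = |K − J| = 21.756.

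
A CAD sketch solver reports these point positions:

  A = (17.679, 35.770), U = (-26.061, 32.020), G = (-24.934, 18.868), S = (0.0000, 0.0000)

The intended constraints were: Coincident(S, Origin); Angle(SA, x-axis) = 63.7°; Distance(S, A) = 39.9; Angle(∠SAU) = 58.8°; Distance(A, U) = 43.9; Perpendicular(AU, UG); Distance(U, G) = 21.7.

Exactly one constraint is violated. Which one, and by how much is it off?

Distance(U, G) = 21.7 — off by 8.50.

S = (0.00, 0.00) ✓; SA at 63.70° ✓; |SA| = 39.90 ✓; ∠SAU = 58.80° ✓; |AU| = 43.90 ✓; ∠(AU, UG) = 90.00° ✓; |UG| = 13.20 ✗.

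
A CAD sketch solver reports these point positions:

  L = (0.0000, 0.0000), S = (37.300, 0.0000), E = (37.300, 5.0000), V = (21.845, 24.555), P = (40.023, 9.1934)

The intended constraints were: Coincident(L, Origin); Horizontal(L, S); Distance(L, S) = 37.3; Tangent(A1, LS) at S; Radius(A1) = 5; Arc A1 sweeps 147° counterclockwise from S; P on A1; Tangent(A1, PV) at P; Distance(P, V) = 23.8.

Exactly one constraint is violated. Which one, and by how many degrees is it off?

Tangent(A1, PV) at P — off by 7.20°.

L = (0.00, 0.00) ✓; L.y = 0.00, S.y = 0.00 ✓; |LS| = 37.30 ✓; ∠(ES, SL) = 90.00° ✓; |ES| = 5.000 ✓; bearing(E→P) − bearing(E→S) = 147.0° ✓; |EP| = 5.000 ✓; ∠(EP, PV) = 97.20° ✗; |PV| = 23.80 ✓.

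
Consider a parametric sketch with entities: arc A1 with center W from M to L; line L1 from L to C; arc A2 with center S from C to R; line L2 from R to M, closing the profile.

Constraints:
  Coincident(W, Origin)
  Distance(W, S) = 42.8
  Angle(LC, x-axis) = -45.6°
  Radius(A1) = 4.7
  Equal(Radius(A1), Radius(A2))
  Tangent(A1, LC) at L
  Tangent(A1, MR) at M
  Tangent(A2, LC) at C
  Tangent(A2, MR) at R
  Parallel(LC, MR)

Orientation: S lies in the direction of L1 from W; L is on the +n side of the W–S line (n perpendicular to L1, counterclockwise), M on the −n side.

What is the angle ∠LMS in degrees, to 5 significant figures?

83.733°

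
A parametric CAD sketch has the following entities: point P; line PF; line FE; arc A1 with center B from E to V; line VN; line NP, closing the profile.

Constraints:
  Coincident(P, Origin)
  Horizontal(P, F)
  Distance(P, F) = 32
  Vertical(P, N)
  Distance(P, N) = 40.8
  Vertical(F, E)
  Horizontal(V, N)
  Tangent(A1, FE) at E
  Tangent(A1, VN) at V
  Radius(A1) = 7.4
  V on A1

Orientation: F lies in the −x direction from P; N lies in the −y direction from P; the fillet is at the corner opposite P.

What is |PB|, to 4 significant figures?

41.48

PN is vertical with |PN| = 40.8 and N on the −y side, so N = (0.000, -40.80). The virtual corner opposite P is at (-32.00, -40.80). A1 meets FE tangentially, so BE is at right angles to FE and since A1 is tangent to VN there, BV ⟂ VN, with radius 7.4, so the center B sits 7.4 in from both sides at B = (-24.60, -33.40). Then |PB| = |B − P| = 41.48.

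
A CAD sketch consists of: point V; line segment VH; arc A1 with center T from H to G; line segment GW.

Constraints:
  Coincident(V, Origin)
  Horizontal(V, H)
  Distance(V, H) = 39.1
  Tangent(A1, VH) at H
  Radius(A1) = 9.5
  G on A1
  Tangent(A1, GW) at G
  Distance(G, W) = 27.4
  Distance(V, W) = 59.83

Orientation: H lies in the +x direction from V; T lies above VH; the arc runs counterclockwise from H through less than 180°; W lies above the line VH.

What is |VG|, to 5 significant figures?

49.631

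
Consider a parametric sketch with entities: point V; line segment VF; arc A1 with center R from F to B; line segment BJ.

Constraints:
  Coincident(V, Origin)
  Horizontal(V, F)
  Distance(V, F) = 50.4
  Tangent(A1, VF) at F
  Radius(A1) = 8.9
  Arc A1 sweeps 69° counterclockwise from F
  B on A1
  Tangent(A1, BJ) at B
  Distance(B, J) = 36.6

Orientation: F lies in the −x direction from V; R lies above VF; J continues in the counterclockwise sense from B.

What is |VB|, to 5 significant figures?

42.477

Tangency of A1 to VF means the radius RF is perpendicular to VF, so R = F + (0, 8.9) = (-50.400, 8.9000). On A1, F sits at bearing -90° from R; a 69° counterclockwise sweep puts B at bearing -21°, so B = R + 8.9·(cos -21°, sin -21°) = (-42.091, 5.7105). Then |VB| = |B − V| = 42.477.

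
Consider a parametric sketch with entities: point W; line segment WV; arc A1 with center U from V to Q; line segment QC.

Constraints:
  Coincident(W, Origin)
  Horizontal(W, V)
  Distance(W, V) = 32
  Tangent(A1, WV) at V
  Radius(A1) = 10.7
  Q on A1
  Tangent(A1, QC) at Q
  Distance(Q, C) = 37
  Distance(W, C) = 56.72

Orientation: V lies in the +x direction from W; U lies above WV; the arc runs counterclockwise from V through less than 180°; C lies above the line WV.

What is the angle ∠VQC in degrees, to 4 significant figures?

124.3°

W is at the origin; W and V share the same y with |WV| = 32.0 and V on the +x side, so V = (32.00, 0.000). Since A1 is tangent to WV there, UV ⟂ WV, so U = V + (0, 10.7) = (32.00, 10.70). Since UQ ⟂ QC (tangency), |UC| = √(10.7² + 37.0²) = 38.52 regardless of where Q sits on A1. So C lies on both circle(W, 56.72) and circle(U, 38.52); the above-WV intersection is C = (28.47, 49.05). Q is the foot of the tangent from C: Q = (41.96, 14.60).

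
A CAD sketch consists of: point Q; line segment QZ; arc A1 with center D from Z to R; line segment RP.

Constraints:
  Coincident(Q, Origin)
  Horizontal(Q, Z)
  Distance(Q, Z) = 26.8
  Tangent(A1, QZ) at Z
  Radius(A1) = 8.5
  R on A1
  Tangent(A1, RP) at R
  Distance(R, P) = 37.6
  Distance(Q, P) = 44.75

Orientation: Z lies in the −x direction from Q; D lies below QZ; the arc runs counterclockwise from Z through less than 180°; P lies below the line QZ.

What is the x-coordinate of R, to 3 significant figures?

-33.5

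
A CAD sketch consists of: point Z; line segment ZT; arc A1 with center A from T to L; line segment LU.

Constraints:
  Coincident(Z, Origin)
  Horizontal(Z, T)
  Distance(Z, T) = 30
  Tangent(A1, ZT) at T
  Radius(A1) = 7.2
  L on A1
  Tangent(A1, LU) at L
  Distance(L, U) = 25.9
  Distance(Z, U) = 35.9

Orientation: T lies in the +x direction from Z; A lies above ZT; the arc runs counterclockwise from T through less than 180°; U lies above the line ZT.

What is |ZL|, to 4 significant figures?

37.31

Z is at the origin; Z and T share the same y with |ZT| = 30.0 and T on the +x side, so T = (30.00, 0.000). A1 meets ZT tangentially, so AT is at right angles to ZT, so A = T + (0, 7.2) = (30.00, 7.200). Since AL ⟂ LU (tangency), |AU| = √(7.2² + 25.9²) = 26.88 regardless of where L sits on A1. So U lies on both circle(Z, 35.9) and circle(A, 26.88); the above-ZT intersection is U = (17.82, 31.16). L is the foot of the tangent from U: L = (35.31, 12.06).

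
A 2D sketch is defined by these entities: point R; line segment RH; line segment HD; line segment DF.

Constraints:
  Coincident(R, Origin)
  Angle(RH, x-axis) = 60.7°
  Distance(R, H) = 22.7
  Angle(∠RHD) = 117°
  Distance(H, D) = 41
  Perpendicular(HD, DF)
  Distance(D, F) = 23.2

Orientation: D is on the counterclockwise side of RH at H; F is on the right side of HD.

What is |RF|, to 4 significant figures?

67.22

R is at the origin; RH runs at 60.7° with length 22.7, so H = 22.7·(cos 60.7°, sin 60.7°) = (11.11, 19.80). ∠RHD = 117.0°, so HD runs at 60.7° + (180° − 117.0°) = 123.7° from the x-axis; with |HD| = 41.0, D = H + 41.0·(cos 123.7°, sin 123.7°) = (-11.64, 53.91). HD is perpendicular to DF; with |DF| = 23.2 on the right of HD, F = D + 23.2·(0.8320, 0.5548) = (7.662, 66.78). Then |RF| = |F − R| = 67.22.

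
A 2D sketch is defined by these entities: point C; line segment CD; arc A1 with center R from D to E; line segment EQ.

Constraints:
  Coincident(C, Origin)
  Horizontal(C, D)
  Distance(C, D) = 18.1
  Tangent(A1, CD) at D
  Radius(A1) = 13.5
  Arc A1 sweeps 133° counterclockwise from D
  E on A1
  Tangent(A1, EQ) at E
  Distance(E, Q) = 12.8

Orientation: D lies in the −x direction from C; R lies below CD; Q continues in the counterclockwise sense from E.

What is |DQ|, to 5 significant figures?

32.089

C is at the origin; C and D share the same y with |CD| = 18.1 and D on the −x side, so D = (-18.100, 0.0000). Tangency of A1 to CD means the radius RD is perpendicular to CD, so R = D + (0, -13.5) = (-18.100, -13.500). On A1, D sits at bearing 90° from R; a 133° counterclockwise sweep puts E at bearing 223°, so E = R + 13.5·(cos 223°, sin 223°) = (-27.973, -22.707). Since A1 is tangent to EQ there, RE ⟂ EQ, so EQ runs along (−sin 223°, cos 223°); with |EQ| = 12.8, Q = (-19.244, -32.068). Then |DQ| = |Q − D| = 32.089.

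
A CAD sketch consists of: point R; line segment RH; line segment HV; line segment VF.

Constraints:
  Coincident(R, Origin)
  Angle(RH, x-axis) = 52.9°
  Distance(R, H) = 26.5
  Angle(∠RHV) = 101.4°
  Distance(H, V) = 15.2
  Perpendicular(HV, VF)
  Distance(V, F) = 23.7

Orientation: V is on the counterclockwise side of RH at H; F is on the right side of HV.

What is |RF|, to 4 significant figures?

53.72

R is at the origin; RH runs at 52.9° with length 26.5, so H = 26.5·(cos 52.9°, sin 52.9°) = (15.99, 21.14). ∠RHV = 101.4°, so HV runs at 52.9° + (180° − 101.4°) = 131.5° from the x-axis; with |HV| = 15.2, V = H + 15.2·(cos 131.5°, sin 131.5°) = (5.913, 32.52). HV ⟂ VF; with |VF| = 23.7 on the right of HV, F = V + 23.7·(0.7490, 0.6626) = (23.66, 48.22). Then |RF| = |F − R| = 53.72.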